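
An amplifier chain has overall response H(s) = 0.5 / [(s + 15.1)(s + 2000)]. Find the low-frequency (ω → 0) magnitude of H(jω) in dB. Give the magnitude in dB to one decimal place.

H(0) = 0.5 / (15.1 × 2000) = 1.6556e-05
20 log₁₀(1.6556e-05) = -95.62 dB

-95.6 dB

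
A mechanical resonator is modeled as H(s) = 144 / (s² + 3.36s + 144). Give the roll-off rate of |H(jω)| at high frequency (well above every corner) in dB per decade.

-40 dB/decade

With 0 zeros and 2 poles, the high-frequency asymptotic slope is 20 × (0 − 2) = -40 dB/decade.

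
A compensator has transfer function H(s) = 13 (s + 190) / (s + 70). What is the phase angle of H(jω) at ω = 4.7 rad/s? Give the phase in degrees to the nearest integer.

-2 deg

∠(j4.7 + 190) = arctan(4.7/190) = 1.42°
∠(j4.7 + 70) = arctan(4.7/70) = 3.84°
∠H(j4.7) = 1.42° − 3.84° = -2.42°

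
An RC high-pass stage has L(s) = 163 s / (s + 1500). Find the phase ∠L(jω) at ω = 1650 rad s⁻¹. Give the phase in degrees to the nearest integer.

42 deg

∠(j1650) = 90.00°
∠(j1650 + 1500) = arctan(1650/1500) = 47.73°
∠L(j1650) = 90.00° − 47.73° = 42.27°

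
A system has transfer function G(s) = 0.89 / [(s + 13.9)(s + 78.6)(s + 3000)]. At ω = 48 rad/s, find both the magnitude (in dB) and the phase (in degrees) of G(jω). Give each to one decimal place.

|j48 + 13.9| = √(48² + 13.9²) = 49.97
|j48 + 78.6| = √(48² + 78.6²) = 92.1
|j48 + 3000| = √(48² + 3000²) = 3000
|G(j48)| = 0.89 / (49.97 × 92.1 × 3000) = 6.4452e-08
20 log₁₀(6.4452e-08) = -143.82 dB
∠(j48 + 13.9) = arctan(48/13.9) = 73.85°
∠(j48 + 78.6) = arctan(48/78.6) = 31.41°
∠(j48 + 3000) = arctan(48/3000) = 0.92°
∠G(j48) = − (73.85° + 31.41° + 0.92°) = -106.18°

|G| = -143.8 dB, ∠G = -106.2 deg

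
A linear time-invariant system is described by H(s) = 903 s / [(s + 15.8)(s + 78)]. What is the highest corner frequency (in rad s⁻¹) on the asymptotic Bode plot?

Break frequencies occur at each pole and zero magnitude: 15.8 rad s⁻¹, 78 rad s⁻¹.
The highest is 78 rad s⁻¹.

78 rad s⁻¹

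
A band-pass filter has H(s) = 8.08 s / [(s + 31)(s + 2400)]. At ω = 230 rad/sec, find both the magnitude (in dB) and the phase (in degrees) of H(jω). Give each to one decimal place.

|j230| = 230
|j230 + 31| = √(230² + 31²) = 232.1
|j230 + 2400| = √(230² + 2400²) = 2411
|H(j230)| = 8.08 × 230 / (232.1 × 2411) = 0.0033213
20 log₁₀(0.0033213) = -49.57 dB
∠(j230) = 90.00°
∠(j230 + 31) = arctan(230/31) = 82.32°
∠(j230 + 2400) = arctan(230/2400) = 5.47°
∠H(j230) = 90.00° − (82.32° + 5.47°) = 2.20°

|H| = -49.6 dB, ∠H = 2.2°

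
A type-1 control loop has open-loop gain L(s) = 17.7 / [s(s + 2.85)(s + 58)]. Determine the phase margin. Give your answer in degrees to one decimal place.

87.7°

Gain crossover: |L(jω)| = 1 at ω ≈ 0.107 rad/sec.
∠L(j0.107) = −90° − arctan(0.107/2.85) − arctan(0.107/58) ≈ -92.26°
PM = 180° + (-92.26°) = 87.74°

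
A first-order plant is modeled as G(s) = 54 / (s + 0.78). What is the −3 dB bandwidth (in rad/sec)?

0.78 rad/sec

For a single-pole low-pass, the −3 dB point is at the pole: ω = 0.78 rad/sec.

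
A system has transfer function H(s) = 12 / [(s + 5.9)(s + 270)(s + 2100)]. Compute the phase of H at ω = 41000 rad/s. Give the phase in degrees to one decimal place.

∠(j41000 + 5.9) = arctan(41000/5.9) = 89.99°
∠(j41000 + 270) = arctan(41000/270) = 89.62°
∠(j41000 + 2100) = arctan(41000/2100) = 87.07°
∠H(j41000) = − (89.99° + 89.62° + 87.07°) = -266.68°

-266.7°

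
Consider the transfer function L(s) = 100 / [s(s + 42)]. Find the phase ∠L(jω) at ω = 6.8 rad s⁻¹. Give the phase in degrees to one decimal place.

-99.2°

∠(j6.8 + 42) = arctan(6.8/42) = 9.20°
∠(j6.8) = 90.00°
∠L(j6.8) = − (9.20° + 90.00°) = -99.20°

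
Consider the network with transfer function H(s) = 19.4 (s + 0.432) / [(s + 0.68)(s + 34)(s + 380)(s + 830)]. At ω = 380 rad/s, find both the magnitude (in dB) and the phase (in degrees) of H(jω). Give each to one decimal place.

|j380 + 0.432| = √(380² + 0.432²) = 380
|j380 + 0.68| = √(380² + 0.68²) = 380
|j380 + 34| = √(380² + 34²) = 381.5
|j380 + 380| = √(380² + 380²) = 537.4
|j380 + 830| = √(380² + 830²) = 912.9
|H(j380)| = 19.4 × 380 / (380 × 381.5 × 537.4 × 912.9) = 1.0365e-07
20 log₁₀(1.0365e-07) = -139.69 dB
∠(j380 + 0.432) = arctan(380/0.432) = 89.93°
∠(j380 + 0.68) = arctan(380/0.68) = 89.90°
∠(j380 + 34) = arctan(380/34) = 84.89°
∠(j380 + 380) = arctan(380/380) = 45.00°
∠(j380 + 830) = arctan(380/830) = 24.60°
∠H(j380) = 89.93° − (89.90° + 84.89° + 45.00° + 24.60°) = -154.45°

|H| = -139.7 dB, ∠H = -154.4°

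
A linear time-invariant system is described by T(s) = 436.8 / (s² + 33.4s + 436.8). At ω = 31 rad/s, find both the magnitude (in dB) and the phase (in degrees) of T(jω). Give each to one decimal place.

|T| = -8.5 dB, ∠T = -116.9°

|(j31)² + 33.4(j31) + 436.8| = |-524.2 + j1035.4| = 1161
|T(j31)| = 436.8 / 1161 = 0.37638
20 log₁₀(0.37638) = -8.49 dB
∠[(j31)² + 33.4(j31) + 436.8] = ∠[-524.2 + j1035.4] = 116.85°
∠T(j31) = −116.85° = -116.85°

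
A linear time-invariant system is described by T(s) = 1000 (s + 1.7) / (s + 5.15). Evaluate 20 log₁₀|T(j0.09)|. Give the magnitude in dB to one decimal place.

50.4 dB

|j0.09 + 1.7| = √(0.09² + 1.7²) = 1.702
|j0.09 + 5.15| = √(0.09² + 5.15²) = 5.151
|T(j0.09)| = 1000 × 1.702 / 5.151 = 330.51
20 log₁₀(330.51) = 50.38 dB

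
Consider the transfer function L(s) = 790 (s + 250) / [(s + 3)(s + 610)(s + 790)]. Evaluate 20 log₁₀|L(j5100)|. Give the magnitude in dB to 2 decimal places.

|j5100 + 250| = √(5100² + 250²) = 5106
|j5100 + 3| = √(5100² + 3²) = 5100
|j5100 + 610| = √(5100² + 610²) = 5136
|j5100 + 790| = √(5100² + 790²) = 5161
|L(j5100)| = 790 × 5106 / (5100 × 5136 × 5161) = 2.9838e-05
20 log₁₀(2.9838e-05) = -90.505 dB

-90.50 dB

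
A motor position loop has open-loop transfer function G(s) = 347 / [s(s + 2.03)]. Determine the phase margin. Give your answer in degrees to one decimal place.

6.2°

Gain crossover: |G(jω)| = 1 at ω ≈ 18.6 rad/s.
∠G(j18.6) = −90° − arctan(18.6/2.03) ≈ -173.76°
PM = 180° + (-173.76°) = 6.24°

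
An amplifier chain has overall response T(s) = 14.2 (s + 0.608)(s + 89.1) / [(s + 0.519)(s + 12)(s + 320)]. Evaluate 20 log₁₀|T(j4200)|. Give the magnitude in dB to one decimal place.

-49.4 dB

|j4200 + 0.608| = √(4200² + 0.608²) = 4200
|j4200 + 89.1| = √(4200² + 89.1²) = 4201
|j4200 + 0.519| = √(4200² + 0.519²) = 4200
|j4200 + 12| = √(4200² + 12²) = 4200
|j4200 + 320| = √(4200² + 320²) = 4212
|T(j4200)| = 14.2 × 4200 × 4201 / (4200 × 4200 × 4212) = 0.0033719
20 log₁₀(0.0033719) = -49.44 dB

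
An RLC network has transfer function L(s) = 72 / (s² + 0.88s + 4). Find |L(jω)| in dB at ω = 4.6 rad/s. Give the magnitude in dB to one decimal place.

|(j4.6)² + 0.88(j4.6) + 4| = |-17.16 + j4.048| = 17.63
|L(j4.6)| = 72 / 17.63 = 4.0837
20 log₁₀(4.0837) = 12.22 dB

12.2 dB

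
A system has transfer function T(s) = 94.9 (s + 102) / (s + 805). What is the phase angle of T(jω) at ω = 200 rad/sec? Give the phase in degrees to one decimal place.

49.0°

∠(j200 + 102) = arctan(200/102) = 62.98°
∠(j200 + 805) = arctan(200/805) = 13.95°
∠T(j200) = 62.98° − 13.95° = 49.03°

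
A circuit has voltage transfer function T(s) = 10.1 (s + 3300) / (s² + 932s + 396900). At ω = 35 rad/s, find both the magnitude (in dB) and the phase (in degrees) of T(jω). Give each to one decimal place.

|j35 + 3300| = √(35² + 3300²) = 3300
|(j35)² + 932(j35) + 396900| = |3.9568e+05 + j32620| = 3.97e+05
|T(j35)| = 10.1 × 3300 / 3.97e+05 = 0.083956
20 log₁₀(0.083956) = -21.52 dB
∠(j35 + 3300) = arctan(35/3300) = 0.61°
∠[(j35)² + 932(j35) + 396900] = ∠[3.9568e+05 + j32620] = 4.71°
∠T(j35) = 0.61° − 4.71° = -4.11°

|T| = -21.5 dB, ∠T = -4.1 deg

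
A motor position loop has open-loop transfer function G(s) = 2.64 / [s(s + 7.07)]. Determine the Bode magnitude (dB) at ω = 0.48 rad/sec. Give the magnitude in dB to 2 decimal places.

-2.20 dB

|j0.48 + 7.07| = √(0.48² + 7.07²) = 7.086
|j0.48| = 0.48
|G(j0.48)| = 2.64 / (7.086 × 0.48) = 0.77615
20 log₁₀(0.77615) = -2.201 dB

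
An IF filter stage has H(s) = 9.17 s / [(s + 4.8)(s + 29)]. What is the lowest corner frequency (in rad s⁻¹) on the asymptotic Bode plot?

Break frequencies occur at each pole and zero magnitude: 4.8 rad s⁻¹, 29 rad s⁻¹.
The lowest is 4.8 rad s⁻¹.

4.8 rad s⁻¹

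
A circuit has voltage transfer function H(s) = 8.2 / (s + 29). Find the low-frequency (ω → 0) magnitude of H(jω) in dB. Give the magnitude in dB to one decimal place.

-11.0 dB

H(0) = 8.2 / 29 = 0.28276
20 log₁₀(0.28276) = -10.97 dB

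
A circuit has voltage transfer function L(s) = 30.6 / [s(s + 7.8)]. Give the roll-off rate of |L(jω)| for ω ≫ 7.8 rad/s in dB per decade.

With 0 zeros and 2 poles, the high-frequency asymptotic slope is 20 × (0 − 2) = -40 dB/decade.

-40 dB/decade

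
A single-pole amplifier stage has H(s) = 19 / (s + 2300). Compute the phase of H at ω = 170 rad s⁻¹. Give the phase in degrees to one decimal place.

-4.2°

∠(j170 + 2300) = arctan(170/2300) = 4.23°
∠H(j170) = −4.23° = -4.23°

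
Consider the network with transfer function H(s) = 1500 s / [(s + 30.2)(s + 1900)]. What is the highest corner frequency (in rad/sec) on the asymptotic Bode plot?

1900 rad/sec

Break frequencies occur at each pole and zero magnitude: 30.2 rad/sec, 1900 rad/sec.
The highest is 1900 rad/sec.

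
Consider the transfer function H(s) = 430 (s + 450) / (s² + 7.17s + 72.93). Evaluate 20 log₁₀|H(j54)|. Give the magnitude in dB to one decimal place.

|j54 + 450| = √(54² + 450²) = 453.2
|(j54)² + 7.17(j54) + 72.93| = |-2843.1 + j387.18| = 2869
|H(j54)| = 430 × 453.2 / 2869 = 67.922
20 log₁₀(67.922) = 36.64 dB

36.6 dB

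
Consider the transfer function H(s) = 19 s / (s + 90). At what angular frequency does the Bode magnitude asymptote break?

90 rad/s

The single real pole at s = −90 gives a corner at ω = 90 rad/s.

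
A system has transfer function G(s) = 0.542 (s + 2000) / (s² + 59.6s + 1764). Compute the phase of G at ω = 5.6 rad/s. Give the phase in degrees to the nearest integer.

-11 deg

∠(j5.6 + 2000) = arctan(5.6/2000) = 0.16°
∠[(j5.6)² + 59.6(j5.6) + 1764] = ∠[1732.6 + j333.76] = 10.90°
∠G(j5.6) = 0.16° − 10.90° = -10.74°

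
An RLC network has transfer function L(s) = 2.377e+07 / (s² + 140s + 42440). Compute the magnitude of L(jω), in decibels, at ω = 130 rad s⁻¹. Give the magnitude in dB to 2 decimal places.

|(j130)² + 140(j130) + 42440| = |25540 + j18200| = 3.136e+04
|L(j130)| = 2.377e+07 / 3.136e+04 = 757.94
20 log₁₀(757.94) = 57.593 dB

57.59 dB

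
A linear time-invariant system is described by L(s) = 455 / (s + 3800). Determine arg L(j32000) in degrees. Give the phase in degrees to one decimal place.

-83.2°

∠(j32000 + 3800) = arctan(32000/3800) = 83.23°
∠L(j32000) = −83.23° = -83.23°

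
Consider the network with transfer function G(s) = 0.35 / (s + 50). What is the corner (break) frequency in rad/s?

The single real pole at s = −50 gives a corner at ω = 50 rad/s.

50 rad/s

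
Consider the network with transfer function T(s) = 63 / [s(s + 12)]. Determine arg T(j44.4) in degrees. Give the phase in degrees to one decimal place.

-164.9°

∠(j44.4 + 12) = arctan(44.4/12) = 74.88°
∠(j44.4) = 90.00°
∠T(j44.4) = − (74.88° + 90.00°) = -164.88°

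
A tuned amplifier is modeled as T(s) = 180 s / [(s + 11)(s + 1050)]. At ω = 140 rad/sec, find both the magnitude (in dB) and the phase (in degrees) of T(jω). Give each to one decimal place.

|T| = -15.4 dB, ∠T = -3.1 deg

|j140| = 140
|j140 + 11| = √(140² + 11²) = 140.4
|j140 + 1050| = √(140² + 1050²) = 1059
|T(j140)| = 180 × 140 / (140.4 × 1059) = 0.1694
20 log₁₀(0.1694) = -15.42 dB
∠(j140) = 90.00°
∠(j140 + 11) = arctan(140/11) = 85.51°
∠(j140 + 1050) = arctan(140/1050) = 7.59°
∠T(j140) = 90.00° − (85.51° + 7.59°) = -3.10°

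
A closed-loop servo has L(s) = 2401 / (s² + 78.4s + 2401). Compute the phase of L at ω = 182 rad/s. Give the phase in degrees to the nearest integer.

∠[(j182)² + 78.4(j182) + 2401] = ∠[-30723 + j14269] = 155.09°
∠L(j182) = −155.09° = -155.09°

-155 deg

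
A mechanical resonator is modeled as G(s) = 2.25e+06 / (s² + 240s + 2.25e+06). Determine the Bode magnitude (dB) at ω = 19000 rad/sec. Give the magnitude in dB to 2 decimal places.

|(j19000)² + 240(j19000) + 2.25e+06| = |-3.5875e+08 + j4.56e+06| = 3.588e+08
|G(j19000)| = 2.25e+06 / 3.588e+08 = 0.0062713
20 log₁₀(0.0062713) = -44.053 dB

-44.05 dB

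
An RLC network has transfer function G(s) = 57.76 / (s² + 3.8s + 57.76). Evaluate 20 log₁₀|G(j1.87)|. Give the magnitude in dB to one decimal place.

|(j1.87)² + 3.8(j1.87) + 57.76| = |54.263 + j7.106| = 54.73
|G(j1.87)| = 57.76 / 54.73 = 1.0554
20 log₁₀(1.0554) = 0.47 dB

0.5 dB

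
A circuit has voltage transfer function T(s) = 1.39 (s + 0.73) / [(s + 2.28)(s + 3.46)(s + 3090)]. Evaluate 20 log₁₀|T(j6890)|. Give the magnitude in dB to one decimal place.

-151.5 dB

|j6890 + 0.73| = √(6890² + 0.73²) = 6890
|j6890 + 2.28| = √(6890² + 2.28²) = 6890
|j6890 + 3.46| = √(6890² + 3.46²) = 6890
|j6890 + 3090| = √(6890² + 3090²) = 7551
|T(j6890)| = 1.39 × 6890 / (6890 × 6890 × 7551) = 2.6717e-08
20 log₁₀(2.6717e-08) = -151.46 dB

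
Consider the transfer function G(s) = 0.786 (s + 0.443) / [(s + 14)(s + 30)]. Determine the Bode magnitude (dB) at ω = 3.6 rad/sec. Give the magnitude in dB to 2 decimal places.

|j3.6 + 0.443| = √(3.6² + 0.443²) = 3.627
|j3.6 + 14| = √(3.6² + 14²) = 14.46
|j3.6 + 30| = √(3.6² + 30²) = 30.22
|G(j3.6)| = 0.786 × 3.627 / (14.46 × 30.22) = 0.0065273
20 log₁₀(0.0065273) = -43.705 dB

-43.71 dB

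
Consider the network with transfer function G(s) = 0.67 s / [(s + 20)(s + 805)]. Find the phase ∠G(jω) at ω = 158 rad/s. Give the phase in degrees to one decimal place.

∠(j158) = 90.00°
∠(j158 + 20) = arctan(158/20) = 82.79°
∠(j158 + 805) = arctan(158/805) = 11.10°
∠G(j158) = 90.00° − (82.79° + 11.10°) = -3.89°

-3.9°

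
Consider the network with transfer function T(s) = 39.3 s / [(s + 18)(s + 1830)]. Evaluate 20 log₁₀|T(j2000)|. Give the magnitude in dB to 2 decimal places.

-36.77 dB

|j2000| = 2000
|j2000 + 18| = √(2000² + 18²) = 2000
|j2000 + 1830| = √(2000² + 1830²) = 2711
|T(j2000)| = 39.3 × 2000 / (2000 × 2711) = 0.014497
20 log₁₀(0.014497) = -36.775 dB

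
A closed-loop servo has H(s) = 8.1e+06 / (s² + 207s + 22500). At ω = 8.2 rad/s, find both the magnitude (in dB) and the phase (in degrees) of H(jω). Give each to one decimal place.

|H| = 51.1 dB, ∠H = -4.3°

|(j8.2)² + 207(j8.2) + 22500| = |22433 + j1697.4| = 2.25e+04
|H(j8.2)| = 8.1e+06 / 2.25e+04 = 360.05
20 log₁₀(360.05) = 51.13 dB
∠[(j8.2)² + 207(j8.2) + 22500] = ∠[22433 + j1697.4] = 4.33°
∠H(j8.2) = −4.33° = -4.33°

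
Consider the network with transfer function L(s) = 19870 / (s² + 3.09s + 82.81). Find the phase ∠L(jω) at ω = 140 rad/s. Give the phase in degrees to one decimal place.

∠[(j140)² + 3.09(j140) + 82.81] = ∠[-19517 + j432.6] = 178.73°
∠L(j140) = −178.73° = -178.73°

-178.7°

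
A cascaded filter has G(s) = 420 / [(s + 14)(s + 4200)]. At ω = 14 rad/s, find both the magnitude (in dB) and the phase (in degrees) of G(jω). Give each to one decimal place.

|j14 + 14| = √(14² + 14²) = 19.8
|j14 + 4200| = √(14² + 4200²) = 4200
|G(j14)| = 420 / (19.8 × 4200) = 0.0050507
20 log₁₀(0.0050507) = -45.93 dB
∠(j14 + 14) = arctan(14/14) = 45.00°
∠(j14 + 4200) = arctan(14/4200) = 0.19°
∠G(j14) = − (45.00° + 0.19°) = -45.19°

|G| = -45.9 dB, ∠G = -45.2°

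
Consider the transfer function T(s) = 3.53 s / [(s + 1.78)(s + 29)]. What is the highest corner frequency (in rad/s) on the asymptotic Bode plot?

Break frequencies occur at each pole and zero magnitude: 1.78 rad/s, 29 rad/s.
The highest is 29 rad/s.

29 rad/s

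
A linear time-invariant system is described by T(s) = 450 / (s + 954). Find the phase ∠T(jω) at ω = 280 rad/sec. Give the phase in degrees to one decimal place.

∠(j280 + 954) = arctan(280/954) = 16.36°
∠T(j280) = −16.36° = -16.36°

-16.4°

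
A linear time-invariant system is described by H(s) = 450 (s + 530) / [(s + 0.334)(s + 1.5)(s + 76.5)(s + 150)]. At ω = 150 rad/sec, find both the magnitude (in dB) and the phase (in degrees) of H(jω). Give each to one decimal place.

|j150 + 530| = √(150² + 530²) = 550.8
|j150 + 0.334| = √(150² + 0.334²) = 150
|j150 + 1.5| = √(150² + 1.5²) = 150
|j150 + 76.5| = √(150² + 76.5²) = 168.4
|j150 + 150| = √(150² + 150²) = 212.1
|H(j150)| = 450 × 550.8 / (150 × 150 × 168.4 × 212.1) = 0.0003084
20 log₁₀(0.0003084) = -70.22 dB
∠(j150 + 530) = arctan(150/530) = 15.80°
∠(j150 + 0.334) = arctan(150/0.334) = 89.87°
∠(j150 + 1.5) = arctan(150/1.5) = 89.43°
∠(j150 + 76.5) = arctan(150/76.5) = 62.98°
∠(j150 + 150) = arctan(150/150) = 45.00°
∠H(j150) = 15.80° − (89.87° + 89.43° + 62.98° + 45.00°) = -271.48°

|H| = -70.2 dB, ∠H = -271.5°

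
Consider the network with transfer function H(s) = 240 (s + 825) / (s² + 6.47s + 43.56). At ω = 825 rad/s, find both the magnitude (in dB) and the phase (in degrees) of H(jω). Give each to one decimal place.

|j825 + 825| = √(825² + 825²) = 1167
|(j825)² + 6.47(j825) + 43.56| = |-6.8058e+05 + j5337.8| = 6.806e+05
|H(j825)| = 240 × 1167 / 6.806e+05 = 0.41142
20 log₁₀(0.41142) = -7.71 dB
∠(j825 + 825) = arctan(825/825) = 45.00°
∠[(j825)² + 6.47(j825) + 43.56] = ∠[-6.8058e+05 + j5337.8] = 179.55°
∠H(j825) = 45.00° − 179.55° = -134.55°

|H| = -7.7 dB, ∠H = -134.6°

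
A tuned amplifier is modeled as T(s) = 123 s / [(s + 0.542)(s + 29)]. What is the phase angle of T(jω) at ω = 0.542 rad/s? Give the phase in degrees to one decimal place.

43.9°

∠(j0.542) = 90.00°
∠(j0.542 + 0.542) = arctan(0.542/0.542) = 45.00°
∠(j0.542 + 29) = arctan(0.542/29) = 1.07°
∠T(j0.542) = 90.00° − (45.00° + 1.07°) = 43.93°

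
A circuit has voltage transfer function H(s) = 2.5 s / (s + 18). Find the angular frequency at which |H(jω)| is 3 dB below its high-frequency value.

For a single-pole high-pass, the −3 dB point is at the pole: ω = 18 rad/s.

18 rad/s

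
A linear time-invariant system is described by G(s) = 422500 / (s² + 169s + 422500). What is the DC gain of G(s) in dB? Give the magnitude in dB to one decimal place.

G(0) = 422500 / 422500 = 1
20 log₁₀(1) = 0.00 dB

0.0 dB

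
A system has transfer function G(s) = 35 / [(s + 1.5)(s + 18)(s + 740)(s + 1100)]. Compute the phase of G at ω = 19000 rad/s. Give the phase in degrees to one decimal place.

-354.4°

∠(j19000 + 1.5) = arctan(19000/1.5) = 90.00°
∠(j19000 + 18) = arctan(19000/18) = 89.95°
∠(j19000 + 740) = arctan(19000/740) = 87.77°
∠(j19000 + 1100) = arctan(19000/1100) = 86.69°
∠G(j19000) = − (90.00° + 89.95° + 87.77° + 86.69°) = -354.40°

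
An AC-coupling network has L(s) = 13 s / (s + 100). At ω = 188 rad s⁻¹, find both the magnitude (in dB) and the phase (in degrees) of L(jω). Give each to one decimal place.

|L| = 21.2 dB, ∠L = 28.0°

|j188| = 188
|j188 + 100| = √(188² + 100²) = 212.9
|L(j188)| = 13 × 188 / 212.9 = 11.477
20 log₁₀(11.477) = 21.20 dB
∠(j188) = 90.00°
∠(j188 + 100) = arctan(188/100) = 61.99°
∠L(j188) = 90.00° − 61.99° = 28.01°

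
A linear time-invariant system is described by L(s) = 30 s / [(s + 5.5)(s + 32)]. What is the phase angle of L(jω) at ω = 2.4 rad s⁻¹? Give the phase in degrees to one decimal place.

∠(j2.4) = 90.00°
∠(j2.4 + 5.5) = arctan(2.4/5.5) = 23.57°
∠(j2.4 + 32) = arctan(2.4/32) = 4.29°
∠L(j2.4) = 90.00° − (23.57° + 4.29°) = 62.14°

62.1°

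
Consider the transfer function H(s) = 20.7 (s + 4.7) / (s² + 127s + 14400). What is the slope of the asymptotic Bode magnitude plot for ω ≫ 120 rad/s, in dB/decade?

With 1 zero and 2 poles, the high-frequency asymptotic slope is 20 × (1 − 2) = -20 dB/decade.

-20 dB/decade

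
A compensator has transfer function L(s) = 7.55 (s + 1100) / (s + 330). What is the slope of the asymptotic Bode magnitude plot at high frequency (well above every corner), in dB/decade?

With 1 zero and 1 pole, the high-frequency asymptotic slope is 20 × (1 − 1) = 0 dB/decade.

0 dB/decade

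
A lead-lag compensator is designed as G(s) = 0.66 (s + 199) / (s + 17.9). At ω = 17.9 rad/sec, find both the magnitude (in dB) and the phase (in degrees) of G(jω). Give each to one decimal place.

|j17.9 + 199| = √(17.9² + 199²) = 199.8
|j17.9 + 17.9| = √(17.9² + 17.9²) = 25.31
|G(j17.9)| = 0.66 × 199.8 / 25.31 = 5.2093
20 log₁₀(5.2093) = 14.34 dB
∠(j17.9 + 199) = arctan(17.9/199) = 5.14°
∠(j17.9 + 17.9) = arctan(17.9/17.9) = 45.00°
∠G(j17.9) = 5.14° − 45.00° = -39.86°

|G| = 14.3 dB, ∠G = -39.9°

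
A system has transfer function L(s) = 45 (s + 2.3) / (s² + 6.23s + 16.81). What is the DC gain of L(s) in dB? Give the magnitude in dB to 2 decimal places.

15.79 dB

L(0) = 45 × 2.3 / 16.81 = 6.157
20 log₁₀(6.157) = 15.787 dB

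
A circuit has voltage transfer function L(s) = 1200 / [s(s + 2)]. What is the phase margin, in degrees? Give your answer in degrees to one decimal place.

3.3°

Gain crossover: |L(jω)| = 1 at ω ≈ 34.6 rad s⁻¹.
∠L(j34.6) = −90° − arctan(34.6/2) ≈ -176.69°
PM = 180° + (-176.69°) = 3.31°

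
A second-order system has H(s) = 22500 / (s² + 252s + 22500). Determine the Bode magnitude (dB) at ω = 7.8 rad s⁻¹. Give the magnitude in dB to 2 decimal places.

-0.01 dB

|(j7.8)² + 252(j7.8) + 22500| = |22439 + j1965.6| = 2.253e+04
|H(j7.8)| = 22500 / 2.253e+04 = 0.99889
20 log₁₀(0.99889) = -0.010 dB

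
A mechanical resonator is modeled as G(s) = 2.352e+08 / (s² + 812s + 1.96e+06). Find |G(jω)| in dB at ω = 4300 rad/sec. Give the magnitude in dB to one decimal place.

22.9 dB

|(j4300)² + 812(j4300) + 1.96e+06| = |-1.653e+07 + j3.4916e+06| = 1.689e+07
|G(j4300)| = 2.352e+08 / 1.689e+07 = 13.921
20 log₁₀(13.921) = 22.87 dB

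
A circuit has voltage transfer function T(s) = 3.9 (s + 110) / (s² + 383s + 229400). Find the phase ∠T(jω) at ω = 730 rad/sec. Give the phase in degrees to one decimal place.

∠(j730 + 110) = arctan(730/110) = 81.43°
∠[(j730)² + 383(j730) + 229400] = ∠[-3.035e+05 + j2.7959e+05] = 137.35°
∠T(j730) = 81.43° − 137.35° = -55.92°

-55.9 deg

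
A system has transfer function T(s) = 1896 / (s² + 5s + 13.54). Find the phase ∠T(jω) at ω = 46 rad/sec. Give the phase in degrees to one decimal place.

∠[(j46)² + 5(j46) + 13.54] = ∠[-2102.5 + j230] = 173.76°
∠T(j46) = −173.76° = -173.76°

-173.8°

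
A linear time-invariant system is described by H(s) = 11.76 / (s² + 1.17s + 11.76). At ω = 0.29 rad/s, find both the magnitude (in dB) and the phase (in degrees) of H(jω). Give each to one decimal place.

|H| = 0.1 dB, ∠H = -1.7°

|(j0.29)² + 1.17(j0.29) + 11.76| = |11.676 + j0.3393| = 11.68
|H(j0.29)| = 11.76 / 11.68 = 1.0068
20 log₁₀(1.0068) = 0.06 dB
∠[(j0.29)² + 1.17(j0.29) + 11.76] = ∠[11.676 + j0.3393] = 1.66°
∠H(j0.29) = −1.66° = -1.66°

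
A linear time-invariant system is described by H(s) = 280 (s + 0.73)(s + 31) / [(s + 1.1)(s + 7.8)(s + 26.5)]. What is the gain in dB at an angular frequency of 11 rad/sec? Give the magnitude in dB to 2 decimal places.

27.51 dB

|j11 + 0.73| = √(11² + 0.73²) = 11.02
|j11 + 31| = √(11² + 31²) = 32.89
|j11 + 1.1| = √(11² + 1.1²) = 11.05
|j11 + 7.8| = √(11² + 7.8²) = 13.48
|j11 + 26.5| = √(11² + 26.5²) = 28.69
|H(j11)| = 280 × 11.02 × 32.89 / (11.05 × 13.48 × 28.69) = 23.739
20 log₁₀(23.739) = 27.509 dB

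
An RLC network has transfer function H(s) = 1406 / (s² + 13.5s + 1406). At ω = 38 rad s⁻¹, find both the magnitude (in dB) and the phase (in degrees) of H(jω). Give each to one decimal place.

|(j38)² + 13.5(j38) + 1406| = |-38 + j513| = 514.4
|H(j38)| = 1406 / 514.4 = 2.7333
20 log₁₀(2.7333) = 8.73 dB
∠[(j38)² + 13.5(j38) + 1406] = ∠[-38 + j513] = 94.24°
∠H(j38) = −94.24° = -94.24°

|H| = 8.7 dB, ∠H = -94.2°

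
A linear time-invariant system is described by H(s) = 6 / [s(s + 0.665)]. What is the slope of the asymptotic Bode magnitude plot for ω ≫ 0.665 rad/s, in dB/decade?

-40 dB/decade

With 0 zeros and 2 poles, the high-frequency asymptotic slope is 20 × (0 − 2) = -40 dB/decade.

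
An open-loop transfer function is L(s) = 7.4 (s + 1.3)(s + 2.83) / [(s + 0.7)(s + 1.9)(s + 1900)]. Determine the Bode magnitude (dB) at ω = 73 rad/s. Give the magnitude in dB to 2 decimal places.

|j73 + 1.3| = √(73² + 1.3²) = 73.01
|j73 + 2.83| = √(73² + 2.83²) = 73.05
|j73 + 0.7| = √(73² + 0.7²) = 73
|j73 + 1.9| = √(73² + 1.9²) = 73.02
|j73 + 1900| = √(73² + 1900²) = 1901
|L(j73)| = 7.4 × 73.01 × 73.05 / (73 × 73.02 × 1901) = 0.0038939
20 log₁₀(0.0038939) = -48.192 dB

-48.19 dB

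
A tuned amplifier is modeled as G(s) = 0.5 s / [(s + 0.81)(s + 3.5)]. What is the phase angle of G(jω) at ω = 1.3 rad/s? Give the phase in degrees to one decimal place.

11.5°

∠(j1.3) = 90.00°
∠(j1.3 + 0.81) = arctan(1.3/0.81) = 58.07°
∠(j1.3 + 3.5) = arctan(1.3/3.5) = 20.38°
∠G(j1.3) = 90.00° − (58.07° + 20.38°) = 11.55°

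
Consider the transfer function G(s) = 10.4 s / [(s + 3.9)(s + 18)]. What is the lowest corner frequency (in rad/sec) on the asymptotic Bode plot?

3.9 rad/sec

Break frequencies occur at each pole and zero magnitude: 3.9 rad/sec, 18 rad/sec.
The lowest is 3.9 rad/sec.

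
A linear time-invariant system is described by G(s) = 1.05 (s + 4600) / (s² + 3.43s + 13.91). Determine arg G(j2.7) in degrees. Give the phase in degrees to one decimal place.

-54.4°

∠(j2.7 + 4600) = arctan(2.7/4600) = 0.03°
∠[(j2.7)² + 3.43(j2.7) + 13.91] = ∠[6.62 + j9.261] = 54.44°
∠G(j2.7) = 0.03° − 54.44° = -54.41°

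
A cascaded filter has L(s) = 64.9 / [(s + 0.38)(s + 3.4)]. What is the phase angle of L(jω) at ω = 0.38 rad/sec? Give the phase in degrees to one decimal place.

∠(j0.38 + 0.38) = arctan(0.38/0.38) = 45.00°
∠(j0.38 + 3.4) = arctan(0.38/3.4) = 6.38°
∠L(j0.38) = − (45.00° + 6.38°) = -51.38°

-51.4°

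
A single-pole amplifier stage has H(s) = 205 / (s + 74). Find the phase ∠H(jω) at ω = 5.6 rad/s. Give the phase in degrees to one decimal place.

-4.3 deg

∠(j5.6 + 74) = arctan(5.6/74) = 4.33°
∠H(j5.6) = −4.33° = -4.33°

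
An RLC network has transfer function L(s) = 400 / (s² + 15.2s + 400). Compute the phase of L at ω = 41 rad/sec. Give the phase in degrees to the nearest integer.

∠[(j41)² + 15.2(j41) + 400] = ∠[-1281 + j623.2] = 154.06°
∠L(j41) = −154.06° = -154.06°

-154°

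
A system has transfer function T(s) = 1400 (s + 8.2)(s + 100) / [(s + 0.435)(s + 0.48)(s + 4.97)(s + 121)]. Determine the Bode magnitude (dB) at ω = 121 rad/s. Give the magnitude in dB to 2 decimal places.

-21.13 dB

|j121 + 8.2| = √(121² + 8.2²) = 121.3
|j121 + 100| = √(121² + 100²) = 157
|j121 + 0.435| = √(121² + 0.435²) = 121
|j121 + 0.48| = √(121² + 0.48²) = 121
|j121 + 4.97| = √(121² + 4.97²) = 121.1
|j121 + 121| = √(121² + 121²) = 171.1
|T(j121)| = 1400 × 121.3 × 157 / (121 × 121 × 121.1 × 171.1) = 0.087843
20 log₁₀(0.087843) = -21.126 dB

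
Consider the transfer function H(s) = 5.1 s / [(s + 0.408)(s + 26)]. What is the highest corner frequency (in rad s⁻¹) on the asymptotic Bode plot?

26 rad s⁻¹

Break frequencies occur at each pole and zero magnitude: 0.408 rad s⁻¹, 26 rad s⁻¹.
The highest is 26 rad s⁻¹.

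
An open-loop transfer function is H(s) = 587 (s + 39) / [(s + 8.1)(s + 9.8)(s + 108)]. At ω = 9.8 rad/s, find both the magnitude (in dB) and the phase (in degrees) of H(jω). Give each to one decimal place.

|H| = 1.8 dB, ∠H = -86.5°

|j9.8 + 39| = √(9.8² + 39²) = 40.21
|j9.8 + 8.1| = √(9.8² + 8.1²) = 12.71
|j9.8 + 9.8| = √(9.8² + 9.8²) = 13.86
|j9.8 + 108| = √(9.8² + 108²) = 108.4
|H(j9.8)| = 587 × 40.21 / (12.71 × 13.86 × 108.4) = 1.2353
20 log₁₀(1.2353) = 1.84 dB
∠(j9.8 + 39) = arctan(9.8/39) = 14.11°
∠(j9.8 + 8.1) = arctan(9.8/8.1) = 50.43°
∠(j9.8 + 9.8) = arctan(9.8/9.8) = 45.00°
∠(j9.8 + 108) = arctan(9.8/108) = 5.18°
∠H(j9.8) = 14.11° − (50.43° + 45.00° + 5.18°) = -86.50°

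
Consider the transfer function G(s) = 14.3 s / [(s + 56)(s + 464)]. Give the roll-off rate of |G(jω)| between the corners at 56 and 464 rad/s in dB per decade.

0 dB/decade

In this band the factors already past their corner are: 1 differentiator zero, pole at 56; net slope = 0 dB/decade.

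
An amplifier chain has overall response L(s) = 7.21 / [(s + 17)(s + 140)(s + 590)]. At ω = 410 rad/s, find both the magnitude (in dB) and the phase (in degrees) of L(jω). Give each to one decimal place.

|j410 + 17| = √(410² + 17²) = 410.4
|j410 + 140| = √(410² + 140²) = 433.2
|j410 + 590| = √(410² + 590²) = 718.5
|L(j410)| = 7.21 / (410.4 × 433.2 × 718.5) = 5.6447e-08
20 log₁₀(5.6447e-08) = -144.97 dB
∠(j410 + 17) = arctan(410/17) = 87.63°
∠(j410 + 140) = arctan(410/140) = 71.15°
∠(j410 + 590) = arctan(410/590) = 34.80°
∠L(j410) = − (87.63° + 71.15° + 34.80°) = -193.57°

|L| = -145.0 dB, ∠L = -193.6°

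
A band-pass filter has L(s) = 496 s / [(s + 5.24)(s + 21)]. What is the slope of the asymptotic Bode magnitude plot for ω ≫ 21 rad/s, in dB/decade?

With 1 zero and 2 poles, the high-frequency asymptotic slope is 20 × (1 − 2) = -20 dB/decade.

-20 dB/decade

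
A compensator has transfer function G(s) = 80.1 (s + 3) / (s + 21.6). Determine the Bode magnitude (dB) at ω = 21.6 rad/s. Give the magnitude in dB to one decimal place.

|j21.6 + 3| = √(21.6² + 3²) = 21.81
|j21.6 + 21.6| = √(21.6² + 21.6²) = 30.55
|G(j21.6)| = 80.1 × 21.81 / 30.55 = 57.183
20 log₁₀(57.183) = 35.15 dB

35.1 dB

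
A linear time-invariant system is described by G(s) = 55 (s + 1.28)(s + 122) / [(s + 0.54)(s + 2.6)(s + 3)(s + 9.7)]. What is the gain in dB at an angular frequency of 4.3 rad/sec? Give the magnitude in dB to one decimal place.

|j4.3 + 1.28| = √(4.3² + 1.28²) = 4.486
|j4.3 + 122| = √(4.3² + 122²) = 122.1
|j4.3 + 0.54| = √(4.3² + 0.54²) = 4.334
|j4.3 + 2.6| = √(4.3² + 2.6²) = 5.025
|j4.3 + 3| = √(4.3² + 3²) = 5.243
|j4.3 + 9.7| = √(4.3² + 9.7²) = 10.61
|G(j4.3)| = 55 × 4.486 × 122.1 / (4.334 × 5.025 × 5.243 × 10.61) = 24.865
20 log₁₀(24.865) = 27.91 dB

27.9 dB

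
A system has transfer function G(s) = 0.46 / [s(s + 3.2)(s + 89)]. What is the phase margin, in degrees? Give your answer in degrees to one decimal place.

Gain crossover: |G(jω)| = 1 at ω ≈ 0.00162 rad s⁻¹.
∠G(j0.00162) = −90° − arctan(0.00162/3.2) − arctan(0.00162/89) ≈ -90.03°
PM = 180° + (-90.03°) = 89.97°

90.0°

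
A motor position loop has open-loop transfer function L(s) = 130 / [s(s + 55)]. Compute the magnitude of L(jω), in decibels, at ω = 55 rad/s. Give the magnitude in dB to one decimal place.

-30.3 dB

|j55 + 55| = √(55² + 55²) = 77.78
|j55| = 55
|L(j55)| = 130 / (77.78 × 55) = 0.030388
20 log₁₀(0.030388) = -30.35 dB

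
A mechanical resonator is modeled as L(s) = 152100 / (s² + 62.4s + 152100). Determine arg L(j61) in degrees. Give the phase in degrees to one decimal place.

∠[(j61)² + 62.4(j61) + 152100] = ∠[1.4838e+05 + j3806.4] = 1.47°
∠L(j61) = −1.47° = -1.47°

-1.5°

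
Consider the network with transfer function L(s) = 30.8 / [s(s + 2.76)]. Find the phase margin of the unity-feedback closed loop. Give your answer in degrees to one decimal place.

27.9°

Gain crossover: |L(jω)| = 1 at ω ≈ 5.22 rad/s.
∠L(j5.22) = −90° − arctan(5.22/2.76) ≈ -152.12°
PM = 180° + (-152.12°) = 27.88°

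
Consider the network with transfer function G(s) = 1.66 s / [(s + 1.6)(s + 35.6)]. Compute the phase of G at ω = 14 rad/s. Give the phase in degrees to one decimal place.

∠(j14) = 90.00°
∠(j14 + 1.6) = arctan(14/1.6) = 83.48°
∠(j14 + 35.6) = arctan(14/35.6) = 21.47°
∠G(j14) = 90.00° − (83.48° + 21.47°) = -14.95°

-14.9°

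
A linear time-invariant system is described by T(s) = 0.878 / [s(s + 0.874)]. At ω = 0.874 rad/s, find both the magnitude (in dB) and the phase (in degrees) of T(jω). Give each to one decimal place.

|j0.874 + 0.874| = √(0.874² + 0.874²) = 1.236
|j0.874| = 0.874
|T(j0.874)| = 0.878 / (1.236 × 0.874) = 0.81275
20 log₁₀(0.81275) = -1.80 dB
∠(j0.874 + 0.874) = arctan(0.874/0.874) = 45.00°
∠(j0.874) = 90.00°
∠T(j0.874) = − (45.00° + 90.00°) = -135.00°

|T| = -1.8 dB, ∠T = -135.0°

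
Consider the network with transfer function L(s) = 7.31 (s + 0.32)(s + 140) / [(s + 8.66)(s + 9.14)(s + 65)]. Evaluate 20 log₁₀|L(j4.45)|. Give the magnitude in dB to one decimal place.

|j4.45 + 0.32| = √(4.45² + 0.32²) = 4.461
|j4.45 + 140| = √(4.45² + 140²) = 140.1
|j4.45 + 8.66| = √(4.45² + 8.66²) = 9.736
|j4.45 + 9.14| = √(4.45² + 9.14²) = 10.17
|j4.45 + 65| = √(4.45² + 65²) = 65.15
|L(j4.45)| = 7.31 × 4.461 × 140.1 / (9.736 × 10.17 × 65.15) = 0.7084
20 log₁₀(0.7084) = -2.99 dB

-3.0 dB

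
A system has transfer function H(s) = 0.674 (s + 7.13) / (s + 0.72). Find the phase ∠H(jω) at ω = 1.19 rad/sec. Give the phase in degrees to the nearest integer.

-49°

∠(j1.19 + 7.13) = arctan(1.19/7.13) = 9.48°
∠(j1.19 + 0.72) = arctan(1.19/0.72) = 58.82°
∠H(j1.19) = 9.48° − 58.82° = -49.35°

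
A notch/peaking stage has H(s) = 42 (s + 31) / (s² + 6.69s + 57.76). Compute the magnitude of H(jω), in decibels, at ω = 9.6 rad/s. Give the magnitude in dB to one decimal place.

|j9.6 + 31| = √(9.6² + 31²) = 32.45
|(j9.6)² + 6.69(j9.6) + 57.76| = |-34.4 + j64.224| = 72.86
|H(j9.6)| = 42 × 32.45 / 72.86 = 18.708
20 log₁₀(18.708) = 25.44 dB

25.4 dB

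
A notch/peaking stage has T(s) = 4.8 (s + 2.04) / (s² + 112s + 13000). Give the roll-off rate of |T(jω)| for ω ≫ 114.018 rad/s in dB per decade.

-20 dB/decade

With 1 zero and 2 poles, the high-frequency asymptotic slope is 20 × (1 − 2) = -20 dB/decade.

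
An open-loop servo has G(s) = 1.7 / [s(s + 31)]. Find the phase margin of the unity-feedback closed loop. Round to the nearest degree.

Gain crossover: |G(jω)| = 1 at ω ≈ 0.0548 rad/s.
∠G(j0.0548) = −90° − arctan(0.0548/31) ≈ -90.10°
PM = 180° + (-90.10°) = 89.90°

90°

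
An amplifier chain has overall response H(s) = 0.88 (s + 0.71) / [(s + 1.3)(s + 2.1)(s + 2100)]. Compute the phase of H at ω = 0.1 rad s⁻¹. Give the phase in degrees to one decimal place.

∠(j0.1 + 0.71) = arctan(0.1/0.71) = 8.02°
∠(j0.1 + 1.3) = arctan(0.1/1.3) = 4.40°
∠(j0.1 + 2.1) = arctan(0.1/2.1) = 2.73°
∠(j0.1 + 2100) = arctan(0.1/2100) = 0.00°
∠H(j0.1) = 8.02° − (4.40° + 2.73° + 0.00°) = 0.89°

0.9°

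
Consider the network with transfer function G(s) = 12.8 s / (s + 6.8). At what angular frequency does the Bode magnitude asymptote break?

6.8 rad/s

The single real pole at s = −6.8 gives a corner at ω = 6.8 rad/s.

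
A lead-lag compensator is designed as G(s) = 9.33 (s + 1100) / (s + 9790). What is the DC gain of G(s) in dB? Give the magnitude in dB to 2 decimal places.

0.41 dB

G(0) = 9.33 × 1100 / 9790 = 1.0483
20 log₁₀(1.0483) = 0.410 dB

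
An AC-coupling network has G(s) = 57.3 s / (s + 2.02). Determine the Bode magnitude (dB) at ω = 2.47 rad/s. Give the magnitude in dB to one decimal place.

32.9 dB

|j2.47| = 2.47
|j2.47 + 2.02| = √(2.47² + 2.02²) = 3.191
|G(j2.47)| = 57.3 × 2.47 / 3.191 = 44.356
20 log₁₀(44.356) = 32.94 dB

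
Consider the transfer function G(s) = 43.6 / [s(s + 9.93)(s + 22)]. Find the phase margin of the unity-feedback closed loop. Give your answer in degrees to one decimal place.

88.3 deg

Gain crossover: |G(jω)| = 1 at ω ≈ 0.2 rad s⁻¹.
∠G(j0.2) = −90° − arctan(0.2/9.93) − arctan(0.2/22) ≈ -91.67°
PM = 180° + (-91.67°) = 88.33°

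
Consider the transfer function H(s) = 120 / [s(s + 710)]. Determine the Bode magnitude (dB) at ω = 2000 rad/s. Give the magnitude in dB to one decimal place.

|j2000 + 710| = √(2000² + 710²) = 2122
|j2000| = 2000
|H(j2000)| = 120 / (2122 × 2000) = 2.8271e-05
20 log₁₀(2.8271e-05) = -90.97 dB

-91.0 dB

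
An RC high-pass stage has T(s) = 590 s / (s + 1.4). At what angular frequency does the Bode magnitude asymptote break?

1.4 rad s⁻¹

The single real pole at s = −1.4 gives a corner at ω = 1.4 rad s⁻¹.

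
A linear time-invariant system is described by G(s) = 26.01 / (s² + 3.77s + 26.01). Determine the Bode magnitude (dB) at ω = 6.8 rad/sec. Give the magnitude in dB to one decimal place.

|(j6.8)² + 3.77(j6.8) + 26.01| = |-20.23 + j25.636| = 32.66
|G(j6.8)| = 26.01 / 32.66 = 0.79647
20 log₁₀(0.79647) = -1.98 dB

-2.0 dB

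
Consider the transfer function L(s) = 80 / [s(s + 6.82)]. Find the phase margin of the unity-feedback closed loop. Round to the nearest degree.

41°

Gain crossover: |L(jω)| = 1 at ω ≈ 7.75 rad/s.
∠L(j7.75) = −90° − arctan(7.75/6.82) ≈ -138.65°
PM = 180° + (-138.65°) = 41.35°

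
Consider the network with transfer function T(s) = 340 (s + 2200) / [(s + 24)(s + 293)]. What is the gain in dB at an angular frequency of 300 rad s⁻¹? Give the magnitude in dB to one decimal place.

|j300 + 2200| = √(300² + 2200²) = 2220
|j300 + 24| = √(300² + 24²) = 301
|j300 + 293| = √(300² + 293²) = 419.3
|T(j300)| = 340 × 2220 / (301 × 419.3) = 5.9817
20 log₁₀(5.9817) = 15.54 dB

15.5 dB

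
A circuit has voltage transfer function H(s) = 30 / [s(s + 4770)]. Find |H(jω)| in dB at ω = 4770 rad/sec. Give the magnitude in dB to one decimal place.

|j4770 + 4770| = √(4770² + 4770²) = 6746
|j4770| = 4770
|H(j4770)| = 30 / (6746 × 4770) = 9.3233e-07
20 log₁₀(9.3233e-07) = -120.61 dB

-120.6 dB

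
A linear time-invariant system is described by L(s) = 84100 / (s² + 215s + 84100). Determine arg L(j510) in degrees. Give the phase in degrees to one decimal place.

-148.1 deg

∠[(j510)² + 215(j510) + 84100] = ∠[-1.76e+05 + j1.0965e+05] = 148.08°
∠L(j510) = −148.08° = -148.08°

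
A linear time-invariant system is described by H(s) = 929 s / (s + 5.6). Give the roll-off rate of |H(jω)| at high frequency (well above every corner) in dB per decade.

With 1 zero and 1 pole, the high-frequency asymptotic slope is 20 × (1 − 1) = 0 dB/decade.

0 dB/decade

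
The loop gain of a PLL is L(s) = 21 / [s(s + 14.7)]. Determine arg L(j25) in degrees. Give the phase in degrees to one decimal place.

-149.5°

∠(j25 + 14.7) = arctan(25/14.7) = 59.54°
∠(j25) = 90.00°
∠L(j25) = − (59.54° + 90.00°) = -149.54°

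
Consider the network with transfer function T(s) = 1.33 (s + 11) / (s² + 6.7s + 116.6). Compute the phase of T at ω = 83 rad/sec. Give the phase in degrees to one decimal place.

-92.9°

∠(j83 + 11) = arctan(83/11) = 82.45°
∠[(j83)² + 6.7(j83) + 116.6] = ∠[-6772.4 + j556.1] = 175.31°
∠T(j83) = 82.45° − 175.31° = -92.86°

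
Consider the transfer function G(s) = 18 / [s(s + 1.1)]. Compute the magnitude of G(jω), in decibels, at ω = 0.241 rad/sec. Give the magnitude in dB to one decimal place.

|j0.241 + 1.1| = √(0.241² + 1.1²) = 1.126
|j0.241| = 0.241
|G(j0.241)| = 18 / (1.126 × 0.241) = 66.326
20 log₁₀(66.326) = 36.43 dB

36.4 dB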